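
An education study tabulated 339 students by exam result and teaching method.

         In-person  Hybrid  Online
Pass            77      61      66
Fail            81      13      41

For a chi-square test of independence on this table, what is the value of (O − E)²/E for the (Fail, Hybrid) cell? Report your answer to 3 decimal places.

9.204

Row total (Fail) = 135; column total (Hybrid) = 74; N = 339.
Expected count E = 135 × 74 / 339 = 29.4690.
Contribution = (O − E)²/E = (13 − 29.4690)² / 29.4690 = 9.204.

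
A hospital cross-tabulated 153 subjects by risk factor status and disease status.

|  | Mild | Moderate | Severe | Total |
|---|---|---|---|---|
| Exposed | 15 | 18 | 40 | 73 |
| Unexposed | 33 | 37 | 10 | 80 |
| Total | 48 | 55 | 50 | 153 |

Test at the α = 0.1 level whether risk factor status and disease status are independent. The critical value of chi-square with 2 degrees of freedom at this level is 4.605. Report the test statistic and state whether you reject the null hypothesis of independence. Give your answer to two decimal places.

31.06; reject H₀

Grand total N = 153.
Expected counts (row total × column total / N):
  Exposed, Mild: 73×48/153 = 22.9020
  Exposed, Moderate: 73×55/153 = 26.2418
  Exposed, Severe: 73×50/153 = 23.8562
  Unexposed, Mild: 80×48/153 = 25.0980
  Unexposed, Moderate: 80×55/153 = 28.7582
  Unexposed, Severe: 80×50/153 = 26.1438
Contributions (O − E)²/E:
  (15 − 22.9020)²/22.9020 = 2.7265
  (18 − 26.2418)²/26.2418 = 2.5885
  (40 − 23.8562)²/23.8562 = 10.9247
  (33 − 25.0980)²/25.0980 = 2.4879
  (37 − 28.7582)²/28.7582 = 2.3620
  (10 − 26.1438)²/26.1438 = 9.9688
χ² = 2.7265 + 2.5885 + 10.9247 + 2.4879 + 2.3620 + 9.9688 = 31.06
df = (2−1)(3−1) = 2. Since 31.06 > 4.605, reject the null hypothesis of independence at α = 0.1.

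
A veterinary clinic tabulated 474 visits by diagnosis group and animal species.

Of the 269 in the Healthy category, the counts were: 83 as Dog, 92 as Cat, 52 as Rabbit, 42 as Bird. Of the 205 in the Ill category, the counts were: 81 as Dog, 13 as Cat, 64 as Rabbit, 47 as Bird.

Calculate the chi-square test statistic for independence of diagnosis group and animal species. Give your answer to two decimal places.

53.32

Row totals: 269, 205. Column totals: 164, 105, 116, 89. Grand total N = 474.
Expected counts (row total × column total / N):
  Healthy, Dog: 269×164/474 = 93.0717
  Healthy, Cat: 269×105/474 = 59.5886
  Healthy, Rabbit: 269×116/474 = 65.8312
  Healthy, Bird: 269×89/474 = 50.5084
  Ill, Dog: 205×164/474 = 70.9283
  Ill, Cat: 205×105/474 = 45.4114
  Ill, Rabbit: 205×116/474 = 50.1688
  Ill, Bird: 205×89/474 = 38.4916
Contributions (O − E)²/E:
  (83 − 93.0717)²/93.0717 = 1.0899
  (92 − 59.5886)²/59.5886 = 17.6292
  (52 − 65.8312)²/65.8312 = 2.9059
  (42 − 50.5084)²/50.5084 = 1.4333
  (81 − 70.9283)²/70.9283 = 1.4302
  (13 − 45.4114)²/45.4114 = 23.1329
  (64 − 50.1688)²/50.1688 = 3.8132
  (47 − 38.4916)²/38.4916 = 1.8807
χ² = 1.0899 + 17.6292 + 2.9059 + 1.4333 + 1.4302 + 23.1329 + 3.8132 + 1.8807 = 53.32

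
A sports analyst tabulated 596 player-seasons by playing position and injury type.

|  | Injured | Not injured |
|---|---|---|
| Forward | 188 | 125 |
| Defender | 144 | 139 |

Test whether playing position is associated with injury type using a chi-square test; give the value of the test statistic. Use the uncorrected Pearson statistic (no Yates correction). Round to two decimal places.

Row totals: 313, 283. Column totals: 332, 264. Grand total N = 596.
Expected counts (row total × column total / N):
  Forward, Injured: 313×332/596 = 174.356
  Forward, Not injured: 313×264/596 = 138.644
  Defender, Injured: 283×332/596 = 157.644
  Defender, Not injured: 283×264/596 = 125.356
Contributions (O − E)²/E:
  (188 − 174.356)²/174.356 = 1.0677
  (125 − 138.644)²/138.644 = 1.3427
  (144 − 157.644)²/157.644 = 1.1809
  (139 − 125.356)²/125.356 = 1.4850
χ² = 1.0677 + 1.3427 + 1.1809 + 1.4850 = 5.08

5.08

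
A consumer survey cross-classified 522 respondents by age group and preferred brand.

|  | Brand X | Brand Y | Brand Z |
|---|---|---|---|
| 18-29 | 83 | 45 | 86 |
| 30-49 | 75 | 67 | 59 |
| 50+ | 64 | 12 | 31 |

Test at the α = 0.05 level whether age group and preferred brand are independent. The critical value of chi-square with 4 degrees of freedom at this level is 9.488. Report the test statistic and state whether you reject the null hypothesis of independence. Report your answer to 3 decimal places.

Row totals: 214, 201, 107. Column totals: 222, 124, 176. Grand total N = 522.
Expected counts (row total × column total / N):
  18-29, Brand X: 214×222/522 = 91.0115
  18-29, Brand Y: 214×124/522 = 50.8352
  18-29, Brand Z: 214×176/522 = 72.1533
  30-49, Brand X: 201×222/522 = 85.4828
  30-49, Brand Y: 201×124/522 = 47.7471
  30-49, Brand Z: 201×176/522 = 67.7701
  50+, Brand X: 107×222/522 = 45.5057
  50+, Brand Y: 107×124/522 = 25.4176
  50+, Brand Z: 107×176/522 = 36.0766
Contributions (O − E)²/E:
  (83 − 91.0115)²/91.0115 = 0.7052
  (45 − 50.8352)²/50.8352 = 0.6698
  (86 − 72.1533)²/72.1533 = 2.6573
  (75 − 85.4828)²/85.4828 = 1.2855
  (67 − 47.7471)²/47.7471 = 7.7633
  (59 − 67.7701)²/67.7701 = 1.1349
  (64 − 45.5057)²/45.5057 = 7.5164
  (12 − 25.4176)²/25.4176 = 7.0830
  (31 − 36.0766)²/36.0766 = 0.7144
χ² = 0.7052 + 0.6698 + 2.6573 + 1.2855 + 7.7633 + 1.1349 + 7.5164 + 7.0830 + 0.7144 = 29.530
df = (3−1)(3−1) = 4. Since 29.530 > 9.488, reject the null hypothesis of independence at α = 0.05.

29.530; reject H₀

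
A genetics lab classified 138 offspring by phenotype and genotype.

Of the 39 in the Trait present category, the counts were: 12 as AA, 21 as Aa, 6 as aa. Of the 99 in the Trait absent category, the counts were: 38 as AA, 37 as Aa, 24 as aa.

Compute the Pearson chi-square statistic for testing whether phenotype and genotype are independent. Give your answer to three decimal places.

3.264

Row totals: 39, 99. Column totals: 50, 58, 30. Grand total N = 138.
Expected counts (row total × column total / N):
  Trait present, AA: 39×50/138 = 14.1304
  Trait present, Aa: 39×58/138 = 16.3913
  Trait present, aa: 39×30/138 = 8.4783
  Trait absent, AA: 99×50/138 = 35.8696
  Trait absent, Aa: 99×58/138 = 41.6087
  Trait absent, aa: 99×30/138 = 21.5217
Contributions (O − E)²/E:
  (12 − 14.1304)²/14.1304 = 0.3212
  (21 − 16.3913)²/16.3913 = 1.2958
  (6 − 8.4783)²/8.4783 = 0.7244
  (38 − 35.8696)²/35.8696 = 0.1265
  (37 − 41.6087)²/41.6087 = 0.5105
  (24 − 21.5217)²/21.5217 = 0.2854
χ² = 0.3212 + 1.2958 + 0.7244 + 0.1265 + 0.5105 + 0.2854 = 3.264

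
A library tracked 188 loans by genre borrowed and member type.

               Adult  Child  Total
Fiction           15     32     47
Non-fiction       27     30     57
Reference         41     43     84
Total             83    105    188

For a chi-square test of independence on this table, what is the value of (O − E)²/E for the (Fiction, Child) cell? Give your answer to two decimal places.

Row total (Fiction) = 47; column total (Child) = 105; N = 188.
Expected count E = 47 × 105 / 188 = 26.250.
Contribution = (O − E)²/E = (32 − 26.250)² / 26.250 = 1.26.

1.26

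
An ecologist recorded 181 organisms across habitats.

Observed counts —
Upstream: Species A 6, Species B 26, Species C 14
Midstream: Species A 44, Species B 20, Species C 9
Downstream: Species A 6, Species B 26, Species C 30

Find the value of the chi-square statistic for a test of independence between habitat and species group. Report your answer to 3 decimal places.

Row totals: 46, 73, 62. Column totals: 56, 72, 53. Grand total N = 181.
Expected counts (row total × column total / N):
  Upstream, Species A: 46×56/181 = 14.2320
  Upstream, Species B: 46×72/181 = 18.2983
  Upstream, Species C: 46×53/181 = 13.4696
  Midstream, Species A: 73×56/181 = 22.5856
  Midstream, Species B: 73×72/181 = 29.0387
  Midstream, Species C: 73×53/181 = 21.3757
  Downstream, Species A: 62×56/181 = 19.1823
  Downstream, Species B: 62×72/181 = 24.6630
  Downstream, Species C: 62×53/181 = 18.1547
Contributions (O − E)²/E:
  (6 − 14.2320)²/14.2320 = 4.7615
  (26 − 18.2983)²/18.2983 = 3.2416
  (14 − 13.4696)²/13.4696 = 0.0209
  (44 − 22.5856)²/22.5856 = 20.3039
  (20 − 29.0387)²/29.0387 = 2.8134
  (9 − 21.3757)²/21.3757 = 7.1650
  (6 − 19.1823)²/19.1823 = 9.0590
  (26 − 24.6630)²/24.6630 = 0.0725
  (30 − 18.1547)²/18.1547 = 7.7286
χ² = 4.7615 + 3.2416 + 0.0209 + 20.3039 + 2.8134 + 7.1650 + 9.0590 + 0.0725 + 7.7286 = 55.166

55.166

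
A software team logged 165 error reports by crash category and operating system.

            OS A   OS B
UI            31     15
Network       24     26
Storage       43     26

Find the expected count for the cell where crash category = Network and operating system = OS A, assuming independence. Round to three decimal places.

29.697

Row total (Network) = 50; column total (OS A) = 98; grand total N = 165.
Expected count = (row total × column total) / N = 50 × 98 / 165 = 29.697.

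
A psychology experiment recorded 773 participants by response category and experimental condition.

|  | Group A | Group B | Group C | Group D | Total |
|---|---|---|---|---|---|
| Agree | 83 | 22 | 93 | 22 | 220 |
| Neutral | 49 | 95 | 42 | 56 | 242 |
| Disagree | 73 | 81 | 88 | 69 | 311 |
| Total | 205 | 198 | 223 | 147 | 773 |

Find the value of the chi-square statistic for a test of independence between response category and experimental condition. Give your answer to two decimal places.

Grand total N = 773.
Expected counts (row total × column total / N):
  Agree, Group A: 220×205/773 = 58.344
  Agree, Group B: 220×198/773 = 56.352
  Agree, Group C: 220×223/773 = 63.467
  Agree, Group D: 220×147/773 = 41.837
  Neutral, Group A: 242×205/773 = 64.179
  Neutral, Group B: 242×198/773 = 61.987
  Neutral, Group C: 242×223/773 = 69.814
  Neutral, Group D: 242×147/773 = 46.021
  Disagree, Group A: 311×205/773 = 82.477
  Disagree, Group B: 311×198/773 = 79.661
  Disagree, Group C: 311×223/773 = 89.719
  Disagree, Group D: 311×147/773 = 59.142
Contributions (O − E)²/E:
  (83 − 58.344)²/58.344 = 10.4196
  (22 − 56.352)²/56.352 = 20.9409
  (93 − 63.467)²/63.467 = 13.7425
  (22 − 41.837)²/41.837 = 9.4057
  (49 − 64.179)²/64.179 = 3.5900
  (95 − 61.987)²/61.987 = 17.5820
  (42 − 69.814)²/69.814 = 11.0811
  (56 − 46.021)²/46.021 = 2.1638
  (73 − 82.477)²/82.477 = 1.0890
  (81 − 79.661)²/79.661 = 0.0225
  (88 − 89.719)²/89.719 = 0.0329
  (69 − 59.142)²/59.142 = 1.6432
χ² = 10.4196 + 20.9409 + 13.7425 + 9.4057 + 3.5900 + 17.5820 + 11.0811 + 2.1638 + 1.0890 + 0.0225 + 0.0329 + 1.6432 = 91.71

91.71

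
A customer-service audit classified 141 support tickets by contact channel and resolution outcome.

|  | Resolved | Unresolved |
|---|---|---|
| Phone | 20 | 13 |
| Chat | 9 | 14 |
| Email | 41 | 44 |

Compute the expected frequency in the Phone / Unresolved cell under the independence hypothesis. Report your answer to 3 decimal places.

16.617

Row total (Phone) = 33; column total (Unresolved) = 71; grand total N = 141.
Expected count = (row total × column total) / N = 33 × 71 / 141 = 16.617.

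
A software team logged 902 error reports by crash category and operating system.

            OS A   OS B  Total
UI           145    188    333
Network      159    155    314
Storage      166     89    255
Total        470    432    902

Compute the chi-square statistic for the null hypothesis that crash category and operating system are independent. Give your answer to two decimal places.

27.30

Grand total N = 902.
Expected counts (row total × column total / N):
  UI, OS A: 333×470/902 = 173.514
  UI, OS B: 333×432/902 = 159.486
  Network, OS A: 314×470/902 = 163.614
  Network, OS B: 314×432/902 = 150.386
  Storage, OS A: 255×470/902 = 132.871
  Storage, OS B: 255×432/902 = 122.129
Contributions (O − E)²/E:
  (145 − 173.514)²/173.514 = 4.6858
  (188 − 159.486)²/159.486 = 5.0979
  (159 − 163.614)²/163.614 = 0.1301
  (155 − 150.386)²/150.386 = 0.1416
  (166 − 132.871)²/132.871 = 8.2601
  (89 − 122.129)²/122.129 = 8.9867
χ² = 4.6858 + 5.0979 + 0.1301 + 0.1416 + 8.2601 + 8.9867 = 27.30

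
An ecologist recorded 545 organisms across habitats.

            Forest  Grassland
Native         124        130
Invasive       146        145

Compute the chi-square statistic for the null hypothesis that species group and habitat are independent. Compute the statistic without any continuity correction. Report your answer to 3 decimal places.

Row totals: 254, 291. Column totals: 270, 275. Grand total N = 545.
Expected counts (row total × column total / N):
  Native, Forest: 254×270/545 = 125.8349
  Native, Grassland: 254×275/545 = 128.1651
  Invasive, Forest: 291×270/545 = 144.1651
  Invasive, Grassland: 291×275/545 = 146.8349
Contributions (O − E)²/E:
  (124 − 125.8349)²/125.8349 = 0.0268
  (130 − 128.1651)²/128.1651 = 0.0263
  (146 − 144.1651)²/144.1651 = 0.0234
  (145 − 146.8349)²/146.8349 = 0.0229
χ² = 0.0268 + 0.0263 + 0.0234 + 0.0229 = 0.099

0.099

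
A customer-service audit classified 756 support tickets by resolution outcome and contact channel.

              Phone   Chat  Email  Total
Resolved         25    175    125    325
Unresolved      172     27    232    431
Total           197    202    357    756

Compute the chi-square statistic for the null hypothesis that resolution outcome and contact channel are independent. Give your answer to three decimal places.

Grand total N = 756.
Expected counts (row total × column total / N):
  Resolved, Phone: 325×197/756 = 84.6892
  Resolved, Chat: 325×202/756 = 86.8386
  Resolved, Email: 325×357/756 = 153.4722
  Unresolved, Phone: 431×197/756 = 112.3108
  Unresolved, Chat: 431×202/756 = 115.1614
  Unresolved, Email: 431×357/756 = 203.5278
Contributions (O − E)²/E:
  (25 − 84.6892)²/84.6892 = 42.0691
  (175 − 86.8386)²/86.8386 = 89.5044
  (125 − 153.4722)²/153.4722 = 5.2822
  (172 − 112.3108)²/112.3108 = 31.7227
  (27 − 115.1614)²/115.1614 = 67.4916
  (232 − 203.5278)²/203.5278 = 3.9831
χ² = 42.0691 + 89.5044 + 5.2822 + 31.7227 + 67.4916 + 3.9831 = 240.053

240.053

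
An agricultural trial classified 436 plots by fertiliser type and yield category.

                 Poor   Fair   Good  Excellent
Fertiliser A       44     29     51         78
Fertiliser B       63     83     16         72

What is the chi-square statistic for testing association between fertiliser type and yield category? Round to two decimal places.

Row totals: 202, 234. Column totals: 107, 112, 67, 150. Grand total N = 436.
Expected counts (row total × column total / N):
  Fertiliser A, Poor: 202×107/436 = 49.573
  Fertiliser A, Fair: 202×112/436 = 51.890
  Fertiliser A, Good: 202×67/436 = 31.041
  Fertiliser A, Excellent: 202×150/436 = 69.495
  Fertiliser B, Poor: 234×107/436 = 57.427
  Fertiliser B, Fair: 234×112/436 = 60.110
  Fertiliser B, Good: 234×67/436 = 35.959
  Fertiliser B, Excellent: 234×150/436 = 80.505
Contributions (O − E)²/E:
  (44 − 49.573)²/49.573 = 0.6265
  (29 − 51.890)²/51.890 = 10.0974
  (51 − 31.041)²/31.041 = 12.8334
  (78 − 69.495)²/69.495 = 1.0409
  (63 − 57.427)²/57.427 = 0.5408
  (83 − 60.110)²/60.110 = 8.7166
  (16 − 35.959)²/35.959 = 11.0782
  (72 − 80.505)²/80.505 = 0.8985
χ² = 0.6265 + 10.0974 + 12.8334 + 1.0409 + 0.5408 + 8.7166 + 11.0782 + 0.8985 = 45.83

45.83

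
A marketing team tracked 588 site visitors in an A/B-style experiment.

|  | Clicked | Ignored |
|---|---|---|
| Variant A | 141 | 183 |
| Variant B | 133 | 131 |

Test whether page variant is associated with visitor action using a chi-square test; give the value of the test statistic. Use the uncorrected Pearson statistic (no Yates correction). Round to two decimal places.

2.75

Row totals: 324, 264. Column totals: 274, 314. Grand total N = 588.
Expected counts (row total × column total / N):
  Variant A, Clicked: 324×274/588 = 150.980
  Variant A, Ignored: 324×314/588 = 173.020
  Variant B, Clicked: 264×274/588 = 123.020
  Variant B, Ignored: 264×314/588 = 140.980
Contributions (O − E)²/E:
  (141 − 150.980)²/150.980 = 0.6597
  (183 − 173.020)²/173.020 = 0.5757
  (133 − 123.020)²/123.020 = 0.8096
  (131 − 140.980)²/140.980 = 0.7065
χ² = 0.6597 + 0.5757 + 0.8096 + 0.7065 = 2.75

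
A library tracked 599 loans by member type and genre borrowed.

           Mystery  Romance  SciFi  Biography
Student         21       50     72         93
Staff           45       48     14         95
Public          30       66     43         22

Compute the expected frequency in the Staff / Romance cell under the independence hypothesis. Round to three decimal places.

Row total (Staff) = 202; column total (Romance) = 164; grand total N = 599.
Expected count = (row total × column total) / N = 202 × 164 / 599 = 55.306.

55.306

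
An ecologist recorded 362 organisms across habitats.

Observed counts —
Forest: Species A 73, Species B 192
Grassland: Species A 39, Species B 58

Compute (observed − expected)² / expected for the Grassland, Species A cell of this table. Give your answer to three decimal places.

Row total (Grassland) = 97; column total (Species A) = 112; N = 362.
Expected count E = 97 × 112 / 362 = 30.0110.
Contribution = (O − E)²/E = (39 − 30.0110)² / 30.0110 = 2.692.

2.692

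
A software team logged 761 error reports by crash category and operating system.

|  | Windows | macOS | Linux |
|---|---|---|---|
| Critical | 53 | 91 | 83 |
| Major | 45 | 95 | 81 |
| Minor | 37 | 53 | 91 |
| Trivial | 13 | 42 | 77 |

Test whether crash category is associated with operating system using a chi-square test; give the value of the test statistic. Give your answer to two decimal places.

Row totals: 227, 221, 181, 132. Column totals: 148, 281, 332. Grand total N = 761.
Expected counts (row total × column total / N):
  Critical, Windows: 227×148/761 = 44.147
  Critical, macOS: 227×281/761 = 83.820
  Critical, Linux: 227×332/761 = 99.033
  Major, Windows: 221×148/761 = 42.980
  Major, macOS: 221×281/761 = 81.604
  Major, Linux: 221×332/761 = 96.415
  Minor, Windows: 181×148/761 = 35.201
  Minor, macOS: 181×281/761 = 66.834
  Minor, Linux: 181×332/761 = 78.965
  Trivial, Windows: 132×148/761 = 25.671
  Trivial, macOS: 132×281/761 = 48.741
  Trivial, Linux: 132×332/761 = 57.587
Contributions (O − E)²/E:
  (53 − 44.147)²/44.147 = 1.7753
  (91 − 83.820)²/83.820 = 0.6150
  (83 − 99.033)²/99.033 = 2.5957
  (45 − 42.980)²/42.980 = 0.0949
  (95 − 81.604)²/81.604 = 2.1991
  (81 − 96.415)²/96.415 = 2.4646
  (37 − 35.201)²/35.201 = 0.0919
  (53 − 66.834)²/66.834 = 2.8635
  (91 − 78.965)²/78.965 = 1.8342
  (13 − 25.671)²/25.671 = 6.2543
  (42 − 48.741)²/48.741 = 0.9323
  (77 − 57.587)²/57.587 = 6.5443
χ² = 1.7753 + 0.6150 + 2.5957 + 0.0949 + 2.1991 + 2.4646 + 0.0919 + 2.8635 + 1.8342 + 6.2543 + 0.9323 + 6.5443 = 28.27

28.27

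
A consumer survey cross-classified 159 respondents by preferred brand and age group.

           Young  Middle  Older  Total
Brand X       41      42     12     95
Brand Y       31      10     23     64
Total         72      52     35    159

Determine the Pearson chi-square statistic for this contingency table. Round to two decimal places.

19.23

Grand total N = 159.
Expected counts (row total × column total / N):
  Brand X, Young: 95×72/159 = 43.019
  Brand X, Middle: 95×52/159 = 31.069
  Brand X, Older: 95×35/159 = 20.912
  Brand Y, Young: 64×72/159 = 28.981
  Brand Y, Middle: 64×52/159 = 20.931
  Brand Y, Older: 64×35/159 = 14.088
Contributions (O − E)²/E:
  (41 − 43.019)²/43.019 = 0.0948
  (42 − 31.069)²/31.069 = 3.8459
  (12 − 20.912)²/20.912 = 3.7980
  (31 − 28.981)²/28.981 = 0.1407
  (10 − 20.931)²/20.931 = 5.7086
  (23 − 14.088)²/14.088 = 5.6377
χ² = 0.0948 + 3.8459 + 3.7980 + 0.1407 + 5.7086 + 5.6377 = 19.23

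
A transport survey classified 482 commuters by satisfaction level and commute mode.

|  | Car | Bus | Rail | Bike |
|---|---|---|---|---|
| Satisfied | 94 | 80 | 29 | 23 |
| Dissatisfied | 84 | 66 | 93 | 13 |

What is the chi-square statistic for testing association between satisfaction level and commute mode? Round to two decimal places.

Row totals: 226, 256. Column totals: 178, 146, 122, 36. Grand total N = 482.
Expected counts (row total × column total / N):
  Satisfied, Car: 226×178/482 = 83.461
  Satisfied, Bus: 226×146/482 = 68.456
  Satisfied, Rail: 226×122/482 = 57.203
  Satisfied, Bike: 226×36/482 = 16.880
  Dissatisfied, Car: 256×178/482 = 94.539
  Dissatisfied, Bus: 256×146/482 = 77.544
  Dissatisfied, Rail: 256×122/482 = 64.797
  Dissatisfied, Bike: 256×36/482 = 19.120
Contributions (O − E)²/E:
  (94 − 83.461)²/83.461 = 1.3308
  (80 − 68.456)²/68.456 = 1.9467
  (29 − 57.203)²/57.203 = 13.9050
  (23 − 16.880)²/16.880 = 2.2189
  (84 − 94.539)²/94.539 = 1.1749
  (66 − 77.544)²/77.544 = 1.7186
  (93 − 64.797)²/64.797 = 12.2754
  (13 − 19.120)²/19.120 = 1.9589
χ² = 1.3308 + 1.9467 + 13.9050 + 2.2189 + 1.1749 + 1.7186 + 12.2754 + 1.9589 = 36.53

36.53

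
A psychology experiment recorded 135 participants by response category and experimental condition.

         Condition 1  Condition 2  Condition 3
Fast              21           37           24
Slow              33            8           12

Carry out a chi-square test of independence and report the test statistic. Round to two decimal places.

Row totals: 82, 53. Column totals: 54, 45, 36. Grand total N = 135.
Expected counts (row total × column total / N):
  Fast, Condition 1: 82×54/135 = 32.800
  Fast, Condition 2: 82×45/135 = 27.333
  Fast, Condition 3: 82×36/135 = 21.867
  Slow, Condition 1: 53×54/135 = 21.200
  Slow, Condition 2: 53×45/135 = 17.667
  Slow, Condition 3: 53×36/135 = 14.133
Contributions (O − E)²/E:
  (21 − 32.800)²/32.800 = 4.2451
  (37 − 27.333)²/27.333 = 3.4190
  (24 − 21.867)²/21.867 = 0.2081
  (33 − 21.200)²/21.200 = 6.5679
  (8 − 17.667)²/17.667 = 5.2896
  (12 − 14.133)²/14.133 = 0.3219
χ² = 4.2451 + 3.4190 + 0.2081 + 6.5679 + 5.2896 + 0.3219 = 20.05

20.05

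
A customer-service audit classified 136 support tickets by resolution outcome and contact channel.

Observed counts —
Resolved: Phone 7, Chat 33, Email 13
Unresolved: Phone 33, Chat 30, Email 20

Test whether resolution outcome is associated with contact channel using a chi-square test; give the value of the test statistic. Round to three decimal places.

Row totals: 53, 83. Column totals: 40, 63, 33. Grand total N = 136.
Expected counts (row total × column total / N):
  Resolved, Phone: 53×40/136 = 15.5882
  Resolved, Chat: 53×63/136 = 24.5515
  Resolved, Email: 53×33/136 = 12.8603
  Unresolved, Phone: 83×40/136 = 24.4118
  Unresolved, Chat: 83×63/136 = 38.4485
  Unresolved, Email: 83×33/136 = 20.1397
Contributions (O − E)²/E:
  (7 − 15.5882)²/15.5882 = 4.7316
  (33 − 24.5515)²/24.5515 = 2.9072
  (13 − 12.8603)²/12.8603 = 0.0015
  (33 − 24.4118)²/24.4118 = 3.0214
  (30 − 38.4485)²/38.4485 = 1.8564
  (20 − 20.1397)²/20.1397 = 0.0010
χ² = 4.7316 + 2.9072 + 0.0015 + 3.0214 + 1.8564 + 0.0010 = 12.519

12.519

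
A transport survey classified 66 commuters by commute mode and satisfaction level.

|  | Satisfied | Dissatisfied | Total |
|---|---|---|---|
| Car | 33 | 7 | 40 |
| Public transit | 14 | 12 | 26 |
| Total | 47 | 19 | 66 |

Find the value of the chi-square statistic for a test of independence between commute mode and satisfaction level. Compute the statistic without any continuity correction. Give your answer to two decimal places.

6.31

Grand total N = 66.
Expected counts (row total × column total / N):
  Car, Satisfied: 40×47/66 = 28.485
  Car, Dissatisfied: 40×19/66 = 11.515
  Public transit, Satisfied: 26×47/66 = 18.515
  Public transit, Dissatisfied: 26×19/66 = 7.485
Contributions (O − E)²/E:
  (33 − 28.485)²/28.485 = 0.7156
  (7 − 11.515)²/11.515 = 1.7703
  (14 − 18.515)²/18.515 = 1.1010
  (12 − 7.485)²/7.485 = 2.7235
χ² = 0.7156 + 1.7703 + 1.1010 + 2.7235 = 6.31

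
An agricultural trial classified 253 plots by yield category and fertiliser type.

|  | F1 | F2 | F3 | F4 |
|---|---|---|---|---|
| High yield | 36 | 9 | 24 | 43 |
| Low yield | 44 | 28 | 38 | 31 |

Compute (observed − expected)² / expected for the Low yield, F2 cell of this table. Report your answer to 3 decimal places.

2.641

Row total (Low yield) = 141; column total (F2) = 37; N = 253.
Expected count E = 141 × 37 / 253 = 20.6206.
Contribution = (O − E)²/E = (28 − 20.6206)² / 20.6206 = 2.641.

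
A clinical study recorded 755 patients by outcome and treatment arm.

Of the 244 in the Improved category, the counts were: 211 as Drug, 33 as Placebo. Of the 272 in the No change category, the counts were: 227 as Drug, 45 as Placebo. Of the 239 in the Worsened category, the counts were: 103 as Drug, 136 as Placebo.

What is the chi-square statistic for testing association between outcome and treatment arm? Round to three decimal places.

Row totals: 244, 272, 239. Column totals: 541, 214. Grand total N = 755.
Expected counts (row total × column total / N):
  Improved, Drug: 244×541/755 = 174.8397
  Improved, Placebo: 244×214/755 = 69.1603
  No change, Drug: 272×541/755 = 194.9033
  No change, Placebo: 272×214/755 = 77.0967
  Worsened, Drug: 239×541/755 = 171.2570
  Worsened, Placebo: 239×214/755 = 67.7430
Contributions (O − E)²/E:
  (211 − 174.8397)²/174.8397 = 7.4787
  (33 − 69.1603)²/69.1603 = 18.9063
  (227 − 194.9033)²/194.9033 = 5.2857
  (45 − 77.0967)²/77.0967 = 13.3624
  (103 − 171.2570)²/171.2570 = 27.2048
  (136 − 67.7430)²/67.7430 = 68.7749
χ² = 7.4787 + 18.9063 + 5.2857 + 13.3624 + 27.2048 + 68.7749 = 141.013

141.013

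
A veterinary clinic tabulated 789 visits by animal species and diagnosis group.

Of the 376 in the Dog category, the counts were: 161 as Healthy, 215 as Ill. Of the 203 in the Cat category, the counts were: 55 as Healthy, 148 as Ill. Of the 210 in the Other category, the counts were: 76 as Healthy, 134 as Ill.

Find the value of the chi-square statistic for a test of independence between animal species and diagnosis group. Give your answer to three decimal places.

14.066

Row totals: 376, 203, 210. Column totals: 292, 497. Grand total N = 789.
Expected counts (row total × column total / N):
  Dog, Healthy: 376×292/789 = 139.1534
  Dog, Ill: 376×497/789 = 236.8466
  Cat, Healthy: 203×292/789 = 75.1280
  Cat, Ill: 203×497/789 = 127.8720
  Other, Healthy: 210×292/789 = 77.7186
  Other, Ill: 210×497/789 = 132.2814
Contributions (O − E)²/E:
  (161 − 139.1534)²/139.1534 = 3.4298
  (215 − 236.8466)²/236.8466 = 2.0151
  (55 − 75.1280)²/75.1280 = 5.3926
  (148 − 127.8720)²/127.8720 = 3.1683
  (76 − 77.7186)²/77.7186 = 0.0380
  (134 − 132.2814)²/132.2814 = 0.0223
χ² = 3.4298 + 2.0151 + 5.3926 + 3.1683 + 0.0380 + 0.0223 = 14.066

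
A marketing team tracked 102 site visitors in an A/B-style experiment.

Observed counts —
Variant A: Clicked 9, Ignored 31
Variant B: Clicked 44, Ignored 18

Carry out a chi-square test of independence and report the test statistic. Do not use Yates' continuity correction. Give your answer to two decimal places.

22.88

Row totals: 40, 62. Column totals: 53, 49. Grand total N = 102.
Expected counts (row total × column total / N):
  Variant A, Clicked: 40×53/102 = 20.784
  Variant A, Ignored: 40×49/102 = 19.216
  Variant B, Clicked: 62×53/102 = 32.216
  Variant B, Ignored: 62×49/102 = 29.784
Contributions (O − E)²/E:
  (9 − 20.784)²/20.784 = 6.6812
  (31 − 19.216)²/19.216 = 7.2264
  (44 − 32.216)²/32.216 = 4.3104
  (18 − 29.784)²/29.784 = 4.6623
χ² = 6.6812 + 7.2264 + 4.3104 + 4.6623 = 22.88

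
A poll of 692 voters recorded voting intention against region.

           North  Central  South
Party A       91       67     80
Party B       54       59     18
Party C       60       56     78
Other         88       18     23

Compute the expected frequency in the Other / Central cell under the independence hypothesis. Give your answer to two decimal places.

37.28

Row total (Other) = 129; column total (Central) = 200; grand total N = 692.
Expected count = (row total × column total) / N = 129 × 200 / 692 = 37.28.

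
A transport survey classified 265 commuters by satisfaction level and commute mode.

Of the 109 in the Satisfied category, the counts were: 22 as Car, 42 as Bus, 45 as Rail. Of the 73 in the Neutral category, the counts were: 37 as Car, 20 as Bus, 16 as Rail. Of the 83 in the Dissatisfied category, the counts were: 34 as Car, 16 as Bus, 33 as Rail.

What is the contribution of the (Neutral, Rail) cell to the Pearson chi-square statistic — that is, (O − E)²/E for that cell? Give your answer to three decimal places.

Row total (Neutral) = 73; column total (Rail) = 94; N = 265.
Expected count E = 73 × 94 / 265 = 25.8943.
Contribution = (O − E)²/E = (16 − 25.8943)² / 25.8943 = 3.781.

3.781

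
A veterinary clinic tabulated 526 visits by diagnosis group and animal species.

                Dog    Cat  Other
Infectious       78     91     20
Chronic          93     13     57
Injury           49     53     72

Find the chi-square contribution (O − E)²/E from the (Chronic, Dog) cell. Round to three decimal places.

Row total (Chronic) = 163; column total (Dog) = 220; N = 526.
Expected count E = 163 × 220 / 526 = 68.1749.
Contribution = (O − E)²/E = (93 − 68.1749)² / 68.1749 = 9.040.

9.040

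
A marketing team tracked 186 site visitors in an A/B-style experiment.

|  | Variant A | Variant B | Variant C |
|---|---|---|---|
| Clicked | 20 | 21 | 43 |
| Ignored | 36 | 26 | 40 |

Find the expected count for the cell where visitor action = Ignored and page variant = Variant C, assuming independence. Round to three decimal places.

45.516

Row total (Ignored) = 102; column total (Variant C) = 83; grand total N = 186.
Expected count = (row total × column total) / N = 102 × 83 / 186 = 45.516.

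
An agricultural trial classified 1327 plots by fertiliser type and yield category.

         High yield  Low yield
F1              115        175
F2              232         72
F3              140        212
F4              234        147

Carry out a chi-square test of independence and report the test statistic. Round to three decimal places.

122.169

Row totals: 290, 304, 352, 381. Column totals: 721, 606. Grand total N = 1327.
Expected counts (row total × column total / N):
  F1, High yield: 290×721/1327 = 157.5659
  F1, Low yield: 290×606/1327 = 132.4341
  F2, High yield: 304×721/1327 = 165.1726
  F2, Low yield: 304×606/1327 = 138.8274
  F3, High yield: 352×721/1327 = 191.2524
  F3, Low yield: 352×606/1327 = 160.7476
  F4, High yield: 381×721/1327 = 207.0090
  F4, Low yield: 381×606/1327 = 173.9910
Contributions (O − E)²/E:
  (115 − 157.5659)²/157.5659 = 11.4990
  (175 − 132.4341)²/132.4341 = 13.6812
  (232 − 165.1726)²/165.1726 = 27.0378
  (72 − 138.8274)²/138.8274 = 32.1687
  (140 − 191.2524)²/191.2524 = 13.7348
  (212 − 160.7476)²/160.7476 = 16.3412
  (234 − 207.0090)²/207.0090 = 3.5192
  (147 − 173.9910)²/173.9910 = 4.1871
χ² = 11.4990 + 13.6812 + 27.0378 + 32.1687 + 13.7348 + 16.3412 + 3.5192 + 4.1871 = 122.169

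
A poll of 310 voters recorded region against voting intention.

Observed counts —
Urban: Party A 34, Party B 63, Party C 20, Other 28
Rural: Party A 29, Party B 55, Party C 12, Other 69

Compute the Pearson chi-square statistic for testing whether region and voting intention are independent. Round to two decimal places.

19.06

Row totals: 145, 165. Column totals: 63, 118, 32, 97. Grand total N = 310.
Expected counts (row total × column total / N):
  Urban, Party A: 145×63/310 = 29.468
  Urban, Party B: 145×118/310 = 55.194
  Urban, Party C: 145×32/310 = 14.968
  Urban, Other: 145×97/310 = 45.371
  Rural, Party A: 165×63/310 = 33.532
  Rural, Party B: 165×118/310 = 62.806
  Rural, Party C: 165×32/310 = 17.032
  Rural, Other: 165×97/310 = 51.629
Contributions (O − E)²/E:
  (34 − 29.468)²/29.468 = 0.6970
  (63 − 55.194)²/55.194 = 1.1040
  (20 − 14.968)²/14.968 = 1.6917
  (28 − 45.371)²/45.371 = 6.6508
  (29 − 33.532)²/33.532 = 0.6125
  (55 − 62.806)²/62.806 = 0.9702
  (12 − 17.032)²/17.032 = 1.4867
  (69 − 51.629)²/51.629 = 5.8446
χ² = 0.6970 + 1.1040 + 1.6917 + 6.6508 + 0.6125 + 0.9702 + 1.4867 + 5.8446 = 19.06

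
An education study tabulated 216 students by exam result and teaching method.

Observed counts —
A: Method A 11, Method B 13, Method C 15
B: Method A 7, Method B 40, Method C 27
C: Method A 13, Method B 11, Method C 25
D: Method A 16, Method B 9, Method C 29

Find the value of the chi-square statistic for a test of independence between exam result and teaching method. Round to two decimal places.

Row totals: 39, 74, 49, 54. Column totals: 47, 73, 96. Grand total N = 216.
Expected counts (row total × column total / N):
  A, Method A: 39×47/216 = 8.48611
  A, Method B: 39×73/216 = 13.18056
  A, Method C: 39×96/216 = 17.33333
  B, Method A: 74×47/216 = 16.10185
  B, Method B: 74×73/216 = 25.00926
  B, Method C: 74×96/216 = 32.88889
  C, Method A: 49×47/216 = 10.66204
  C, Method B: 49×73/216 = 16.56019
  C, Method C: 49×96/216 = 21.77778
  D, Method A: 54×47/216 = 11.75000
  D, Method B: 54×73/216 = 18.25000
  D, Method C: 54×96/216 = 24.00000
Contributions (O − E)²/E:
  (11 − 8.48611)²/8.48611 = 0.7447
  (13 − 13.18056)²/13.18056 = 0.0025
  (15 − 17.33333)²/17.33333 = 0.3141
  (7 − 16.10185)²/16.10185 = 5.1450
  (40 − 25.00926)²/25.00926 = 8.9856
  (27 − 32.88889)²/32.88889 = 1.0544
  (13 − 10.66204)²/10.66204 = 0.5127
  (11 − 16.56019)²/16.56019 = 1.8669
  (25 − 21.77778)²/21.77778 = 0.4768
  (16 − 11.75000)²/11.75000 = 1.5372
  (9 − 18.25000)²/18.25000 = 4.6884
  (29 − 24.00000)²/24.00000 = 1.0417
χ² = 0.7447 + 0.0025 + 0.3141 + 5.1450 + 8.9856 + 1.0544 + 0.5127 + 1.8669 + 0.4768 + 1.5372 + 4.6884 + 1.0417 = 26.37

26.37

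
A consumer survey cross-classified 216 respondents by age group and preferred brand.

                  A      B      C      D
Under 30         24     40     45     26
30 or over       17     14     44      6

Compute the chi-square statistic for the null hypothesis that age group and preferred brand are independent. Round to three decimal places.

13.573

Row totals: 135, 81. Column totals: 41, 54, 89, 32. Grand total N = 216.
Expected counts (row total × column total / N):
  Under 30, A: 135×41/216 = 25.6250
  Under 30, B: 135×54/216 = 33.7500
  Under 30, C: 135×89/216 = 55.6250
  Under 30, D: 135×32/216 = 20.0000
  30 or over, A: 81×41/216 = 15.3750
  30 or over, B: 81×54/216 = 20.2500
  30 or over, C: 81×89/216 = 33.3750
  30 or over, D: 81×32/216 = 12.0000
Contributions (O − E)²/E:
  (24 − 25.6250)²/25.6250 = 0.1030
  (40 − 33.7500)²/33.7500 = 1.1574
  (45 − 55.6250)²/55.6250 = 2.0295
  (26 − 20.0000)²/20.0000 = 1.8000
  (17 − 15.3750)²/15.3750 = 0.1717
  (14 − 20.2500)²/20.2500 = 1.9290
  (44 − 33.3750)²/33.3750 = 3.3825
  (6 − 12.0000)²/12.0000 = 3.0000
χ² = 0.1030 + 1.1574 + 2.0295 + 1.8000 + 0.1717 + 1.9290 + 3.3825 + 3.0000 = 13.573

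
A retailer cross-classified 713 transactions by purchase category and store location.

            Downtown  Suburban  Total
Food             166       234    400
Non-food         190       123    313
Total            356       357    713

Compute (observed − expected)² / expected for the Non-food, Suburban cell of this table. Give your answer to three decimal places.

7.255

Row total (Non-food) = 313; column total (Suburban) = 357; N = 713.
Expected count E = 313 × 357 / 713 = 156.7195.
Contribution = (O − E)²/E = (123 − 156.7195)² / 156.7195 = 7.255.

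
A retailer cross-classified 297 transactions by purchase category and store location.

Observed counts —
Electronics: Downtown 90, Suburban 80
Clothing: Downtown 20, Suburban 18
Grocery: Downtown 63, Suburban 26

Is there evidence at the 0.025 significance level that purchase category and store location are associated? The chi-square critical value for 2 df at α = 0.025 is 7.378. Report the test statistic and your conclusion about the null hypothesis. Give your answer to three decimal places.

8.215; reject H₀

Row totals: 170, 38, 89. Column totals: 173, 124. Grand total N = 297.
Expected counts (row total × column total / N):
  Electronics, Downtown: 170×173/297 = 99.0236
  Electronics, Suburban: 170×124/297 = 70.9764
  Clothing, Downtown: 38×173/297 = 22.1347
  Clothing, Suburban: 38×124/297 = 15.8653
  Grocery, Downtown: 89×173/297 = 51.8418
  Grocery, Suburban: 89×124/297 = 37.1582
Contributions (O − E)²/E:
  (90 − 99.0236)²/99.0236 = 0.8223
  (80 − 70.9764)²/70.9764 = 1.1472
  (20 − 22.1347)²/22.1347 = 0.2059
  (18 − 15.8653)²/15.8653 = 0.2872
  (63 − 51.8418)²/51.8418 = 2.4016
  (26 − 37.1582)²/37.1582 = 3.3507
χ² = 0.8223 + 1.1472 + 0.2059 + 0.2872 + 2.4016 + 3.3507 = 8.215
df = (3−1)(2−1) = 2. Since 8.215 > 7.378, reject the null hypothesis of independence at α = 0.025.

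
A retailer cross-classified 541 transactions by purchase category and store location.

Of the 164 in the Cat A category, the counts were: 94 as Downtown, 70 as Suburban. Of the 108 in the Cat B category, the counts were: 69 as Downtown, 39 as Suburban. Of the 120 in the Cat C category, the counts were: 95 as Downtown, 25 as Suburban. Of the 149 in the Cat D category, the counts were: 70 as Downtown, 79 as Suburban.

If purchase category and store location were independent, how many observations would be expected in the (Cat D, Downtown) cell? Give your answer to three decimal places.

90.336

Row total (Cat D) = 149; column total (Downtown) = 328; grand total N = 541.
Expected count = (row total × column total) / N = 149 × 328 / 541 = 90.336.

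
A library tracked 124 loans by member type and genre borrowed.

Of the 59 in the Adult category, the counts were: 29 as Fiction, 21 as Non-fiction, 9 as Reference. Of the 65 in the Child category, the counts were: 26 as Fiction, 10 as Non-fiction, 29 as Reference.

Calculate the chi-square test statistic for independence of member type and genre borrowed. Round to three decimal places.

Row totals: 59, 65. Column totals: 55, 31, 38. Grand total N = 124.
Expected counts (row total × column total / N):
  Adult, Fiction: 59×55/124 = 26.1694
  Adult, Non-fiction: 59×31/124 = 14.7500
  Adult, Reference: 59×38/124 = 18.0806
  Child, Fiction: 65×55/124 = 28.8306
  Child, Non-fiction: 65×31/124 = 16.2500
  Child, Reference: 65×38/124 = 19.9194
Contributions (O − E)²/E:
  (29 − 26.1694)²/26.1694 = 0.3062
  (21 − 14.7500)²/14.7500 = 2.6483
  (9 − 18.0806)²/18.0806 = 4.5605
  (26 − 28.8306)²/28.8306 = 0.2779
  (10 − 16.2500)²/16.2500 = 2.4038
  (29 − 19.9194)²/19.9194 = 4.1395
χ² = 0.3062 + 2.6483 + 4.5605 + 0.2779 + 2.4038 + 4.1395 = 14.336

14.336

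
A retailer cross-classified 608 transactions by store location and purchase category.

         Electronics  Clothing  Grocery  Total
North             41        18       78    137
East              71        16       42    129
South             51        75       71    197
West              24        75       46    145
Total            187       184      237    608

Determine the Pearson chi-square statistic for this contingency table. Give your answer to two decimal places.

Grand total N = 608.
Expected counts (row total × column total / N):
  North, Electronics: 137×187/608 = 42.1365
  North, Clothing: 137×184/608 = 41.4605
  North, Grocery: 137×237/608 = 53.4030
  East, Electronics: 129×187/608 = 39.6760
  East, Clothing: 129×184/608 = 39.0395
  East, Grocery: 129×237/608 = 50.2845
  South, Electronics: 197×187/608 = 60.5905
  South, Clothing: 197×184/608 = 59.6184
  South, Grocery: 197×237/608 = 76.7911
  West, Electronics: 145×187/608 = 44.5970
  West, Clothing: 145×184/608 = 43.8816
  West, Grocery: 145×237/608 = 56.5214
Contributions (O − E)²/E:
  (41 − 42.1365)²/42.1365 = 0.0307
  (18 − 41.4605)²/41.4605 = 13.2752
  (78 − 53.4030)²/53.4030 = 11.3292
  (71 − 39.6760)²/39.6760 = 24.7301
  (16 − 39.0395)²/39.0395 = 13.5970
  (42 − 50.2845)²/50.2845 = 1.3649
  (51 − 60.5905)²/60.5905 = 1.5180
  (75 − 59.6184)²/59.6184 = 3.9685
  (71 − 76.7911)²/76.7911 = 0.4367
  (24 − 44.5970)²/44.5970 = 9.5127
  (75 − 43.8816)²/43.8816 = 22.0674
  (46 − 56.5214)²/56.5214 = 1.9585
χ² = 0.0307 + 13.2752 + 11.3292 + 24.7301 + 13.5970 + 1.3649 + 1.5180 + 3.9685 + 0.4367 + 9.5127 + 22.0674 + 1.9585 = 103.79

103.79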